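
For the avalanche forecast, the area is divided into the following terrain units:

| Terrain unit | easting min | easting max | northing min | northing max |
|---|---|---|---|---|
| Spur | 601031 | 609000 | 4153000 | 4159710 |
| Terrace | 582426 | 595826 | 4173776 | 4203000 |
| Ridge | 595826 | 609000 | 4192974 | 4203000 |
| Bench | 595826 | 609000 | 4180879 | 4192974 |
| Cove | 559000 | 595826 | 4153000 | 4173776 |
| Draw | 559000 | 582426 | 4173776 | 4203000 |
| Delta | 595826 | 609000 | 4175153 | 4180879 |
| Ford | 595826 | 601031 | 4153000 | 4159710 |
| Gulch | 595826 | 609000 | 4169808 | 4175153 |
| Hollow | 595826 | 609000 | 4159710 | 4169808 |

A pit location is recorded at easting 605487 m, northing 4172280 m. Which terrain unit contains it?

Gulch

The point has easting = 605487 and northing = 4172280.
Only Gulch satisfies 595826 ≤ easting ≤ 609000 and 4169808 ≤ northing ≤ 4175153.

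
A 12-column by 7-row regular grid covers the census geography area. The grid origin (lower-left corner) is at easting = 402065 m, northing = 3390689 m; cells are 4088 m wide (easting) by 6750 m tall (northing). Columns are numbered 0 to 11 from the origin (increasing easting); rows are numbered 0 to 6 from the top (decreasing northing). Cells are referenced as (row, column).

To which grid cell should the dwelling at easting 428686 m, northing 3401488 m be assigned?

(5, 6)

Column index: ⌊(428686 − 402065) / 4088⌋ = ⌊6.512⌋ = 6
Row offset from origin: ⌊(3401488 − 3390689) / 6750⌋ = ⌊1.600⌋ = 1 → row 5 (counted from top)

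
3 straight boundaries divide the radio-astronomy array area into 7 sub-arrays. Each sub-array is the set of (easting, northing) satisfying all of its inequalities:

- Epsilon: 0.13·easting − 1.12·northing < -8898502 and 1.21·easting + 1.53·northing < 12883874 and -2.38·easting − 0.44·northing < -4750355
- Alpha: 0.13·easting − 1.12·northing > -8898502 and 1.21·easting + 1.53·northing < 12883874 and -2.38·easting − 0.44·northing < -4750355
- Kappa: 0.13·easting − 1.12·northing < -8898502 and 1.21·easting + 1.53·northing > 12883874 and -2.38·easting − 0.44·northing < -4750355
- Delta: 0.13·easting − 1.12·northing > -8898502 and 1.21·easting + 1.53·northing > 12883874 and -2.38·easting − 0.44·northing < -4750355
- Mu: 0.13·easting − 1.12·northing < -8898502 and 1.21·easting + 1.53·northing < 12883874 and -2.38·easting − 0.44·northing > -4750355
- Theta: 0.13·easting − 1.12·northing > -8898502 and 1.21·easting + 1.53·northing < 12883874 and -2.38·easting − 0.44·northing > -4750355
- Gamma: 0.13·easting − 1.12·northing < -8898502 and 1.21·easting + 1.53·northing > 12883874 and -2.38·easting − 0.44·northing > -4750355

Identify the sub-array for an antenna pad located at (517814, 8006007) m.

0.13·517814 − 1.12·8006007 = -8899412.020, which is < -8898502
1.21·517814 + 1.53·8006007 = 12875745.650, which is < 12883874
-2.38·517814 − 0.44·8006007 = -4755040.400, which is < -4750355
This sign pattern matches Epsilon.

Epsilon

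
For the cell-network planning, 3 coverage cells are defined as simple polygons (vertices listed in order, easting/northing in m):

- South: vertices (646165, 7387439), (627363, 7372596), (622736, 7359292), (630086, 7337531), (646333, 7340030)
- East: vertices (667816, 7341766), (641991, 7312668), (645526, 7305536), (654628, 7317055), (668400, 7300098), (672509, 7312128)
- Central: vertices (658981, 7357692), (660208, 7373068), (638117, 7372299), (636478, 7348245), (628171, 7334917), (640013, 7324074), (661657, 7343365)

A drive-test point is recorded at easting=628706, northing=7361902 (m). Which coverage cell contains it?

Cast a ray rightward from (628706, 7361902). For each polygon, the edges (by vertex number in listed order) whose endpoints lie on opposite sides of northing = 7361902, where each meets that height, and whether that is right or left of the point:
South: 2–3 at easting≈623643.7 (left), 5–1 at easting≈646255.5 (right) → 1 crossing.
East: no edge straddles that height → 0 crossings.
Central: 1–2 at easting≈659317.0 (right), 3–4 at easting≈637408.6 (right) → 2 crossings.
Only South has an odd count, so the point is inside South.

South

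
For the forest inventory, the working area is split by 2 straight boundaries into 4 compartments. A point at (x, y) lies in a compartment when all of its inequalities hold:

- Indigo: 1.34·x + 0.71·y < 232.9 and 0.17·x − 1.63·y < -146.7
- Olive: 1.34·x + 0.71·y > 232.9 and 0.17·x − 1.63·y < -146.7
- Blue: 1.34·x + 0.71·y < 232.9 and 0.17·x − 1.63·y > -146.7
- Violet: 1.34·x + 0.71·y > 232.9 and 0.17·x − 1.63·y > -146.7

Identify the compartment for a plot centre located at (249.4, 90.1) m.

Violet

1.34·249.4 + 0.71·90.1 = 398.167, which is > 232.9
0.17·249.4 − 1.63·90.1 = -104.465, which is > -146.7
This sign pattern matches Violet.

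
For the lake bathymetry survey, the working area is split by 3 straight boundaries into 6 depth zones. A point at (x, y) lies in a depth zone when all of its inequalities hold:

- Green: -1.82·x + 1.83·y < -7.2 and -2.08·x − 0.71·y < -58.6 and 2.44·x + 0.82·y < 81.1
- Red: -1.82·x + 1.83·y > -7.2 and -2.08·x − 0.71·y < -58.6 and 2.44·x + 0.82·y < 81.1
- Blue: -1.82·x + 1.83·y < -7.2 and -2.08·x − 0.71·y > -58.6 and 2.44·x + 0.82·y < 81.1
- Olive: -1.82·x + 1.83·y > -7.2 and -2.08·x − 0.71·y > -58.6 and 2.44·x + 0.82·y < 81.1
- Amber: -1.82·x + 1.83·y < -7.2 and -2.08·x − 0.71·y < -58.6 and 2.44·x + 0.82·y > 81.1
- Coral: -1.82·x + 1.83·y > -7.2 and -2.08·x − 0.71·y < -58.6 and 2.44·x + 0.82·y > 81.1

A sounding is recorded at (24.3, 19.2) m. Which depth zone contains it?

-1.82·24.3 + 1.83·19.2 = -9.090, which is < -7.2
-2.08·24.3 − 0.71·19.2 = -64.176, which is < -58.6
2.44·24.3 + 0.82·19.2 = 75.036, which is < 81.1
This sign pattern matches Green.

Green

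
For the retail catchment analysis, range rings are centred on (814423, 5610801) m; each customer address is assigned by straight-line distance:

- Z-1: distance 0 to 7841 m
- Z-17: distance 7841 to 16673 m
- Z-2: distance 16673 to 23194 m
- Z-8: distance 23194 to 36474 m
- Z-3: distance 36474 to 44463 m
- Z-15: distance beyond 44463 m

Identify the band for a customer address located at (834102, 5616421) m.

Distance = √((834102−814423)² + (5616421−5610801)²) = √(387263041.000 + 31584400.000) = 20465.763 m.
16673 ≤ 20465.763 < 23194 → Z-2.

Z-2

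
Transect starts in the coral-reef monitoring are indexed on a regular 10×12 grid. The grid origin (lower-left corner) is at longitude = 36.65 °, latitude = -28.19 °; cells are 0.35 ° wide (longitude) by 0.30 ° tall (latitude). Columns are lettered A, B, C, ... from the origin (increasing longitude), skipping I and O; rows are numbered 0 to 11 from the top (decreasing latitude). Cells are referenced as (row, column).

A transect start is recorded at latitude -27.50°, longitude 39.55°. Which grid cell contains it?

(9, J)

Column index: ⌊(39.55 − 36.65) / 0.35⌋ = ⌊8.286⌋ = 8 → column J
Row offset from origin: ⌊(-27.50 − -28.19) / 0.30⌋ = ⌊2.300⌋ = 2 → row 9 (counted from top)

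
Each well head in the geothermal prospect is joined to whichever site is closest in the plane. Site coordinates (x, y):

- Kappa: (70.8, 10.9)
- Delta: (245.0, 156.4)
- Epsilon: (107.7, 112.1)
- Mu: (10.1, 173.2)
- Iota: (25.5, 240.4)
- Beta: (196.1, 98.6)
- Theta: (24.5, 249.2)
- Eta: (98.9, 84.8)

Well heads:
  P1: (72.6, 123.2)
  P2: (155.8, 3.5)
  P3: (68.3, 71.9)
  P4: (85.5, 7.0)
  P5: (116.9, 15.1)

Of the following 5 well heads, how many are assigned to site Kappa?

P1 → Epsilon
P2 → Kappa
P3 → Eta
P4 → Kappa
P5 → Kappa
3 of the 5 go to Kappa.

3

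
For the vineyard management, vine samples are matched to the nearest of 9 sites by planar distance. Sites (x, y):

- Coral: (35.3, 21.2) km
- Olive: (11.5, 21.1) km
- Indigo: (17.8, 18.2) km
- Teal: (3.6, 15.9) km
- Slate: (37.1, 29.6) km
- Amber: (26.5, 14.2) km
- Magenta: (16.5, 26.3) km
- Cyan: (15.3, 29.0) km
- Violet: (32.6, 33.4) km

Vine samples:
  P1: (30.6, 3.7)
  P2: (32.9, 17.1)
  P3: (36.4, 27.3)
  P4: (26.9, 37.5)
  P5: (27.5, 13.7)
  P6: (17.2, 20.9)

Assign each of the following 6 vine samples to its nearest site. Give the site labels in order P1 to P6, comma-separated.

P1 → Amber (d²=127.06)
P2 → Coral (d²=22.57)
P3 → Slate (d²=5.78)
P4 → Violet (d²=49.30)
P5 → Amber (d²=1.25)
P6 → Indigo (d²=7.65)

Amber, Coral, Slate, Violet, Amber, Indigo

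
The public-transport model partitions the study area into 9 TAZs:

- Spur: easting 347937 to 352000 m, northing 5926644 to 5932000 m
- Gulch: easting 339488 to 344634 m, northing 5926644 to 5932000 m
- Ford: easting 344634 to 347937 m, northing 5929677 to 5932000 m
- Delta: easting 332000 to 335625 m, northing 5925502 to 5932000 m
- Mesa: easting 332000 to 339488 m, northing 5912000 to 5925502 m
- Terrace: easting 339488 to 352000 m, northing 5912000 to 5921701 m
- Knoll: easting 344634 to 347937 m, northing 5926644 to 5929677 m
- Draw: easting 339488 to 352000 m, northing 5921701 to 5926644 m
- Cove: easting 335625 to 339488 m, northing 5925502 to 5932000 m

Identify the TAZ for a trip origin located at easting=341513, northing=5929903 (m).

Gulch

The point has easting = 341513 and northing = 5929903.
Only Gulch satisfies 339488 ≤ easting ≤ 344634 and 5926644 ≤ northing ≤ 5932000.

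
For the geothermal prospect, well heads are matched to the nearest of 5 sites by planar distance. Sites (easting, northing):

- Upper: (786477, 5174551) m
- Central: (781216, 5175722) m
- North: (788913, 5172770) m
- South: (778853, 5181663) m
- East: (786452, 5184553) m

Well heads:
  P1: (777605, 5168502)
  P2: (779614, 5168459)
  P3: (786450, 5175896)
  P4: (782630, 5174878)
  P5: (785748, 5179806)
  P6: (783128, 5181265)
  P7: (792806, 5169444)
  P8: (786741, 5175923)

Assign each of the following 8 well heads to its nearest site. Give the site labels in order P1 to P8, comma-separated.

P1 → Central (d²=65167721.00)
P2 → Central (d²=55317573.00)
P3 → Upper (d²=1809754.00)
P4 → Central (d²=2711732.00)
P5 → East (d²=23029625.00)
P6 → South (d²=18434029.00)
P7 → North (d²=26217725.00)
P8 → Upper (d²=1952080.00)

Central, Central, Upper, Central, East, South, North, Upper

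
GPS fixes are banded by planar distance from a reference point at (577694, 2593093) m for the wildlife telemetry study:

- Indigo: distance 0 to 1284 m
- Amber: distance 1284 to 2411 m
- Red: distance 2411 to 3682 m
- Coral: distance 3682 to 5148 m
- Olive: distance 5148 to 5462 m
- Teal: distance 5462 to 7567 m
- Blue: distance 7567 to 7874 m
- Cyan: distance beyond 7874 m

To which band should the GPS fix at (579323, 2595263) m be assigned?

Distance = √((579323−577694)² + (2595263−2593093)²) = √(2653641.000 + 4708900.000) = 2713.400 m.
2411 ≤ 2713.400 < 3682 → Red.

Red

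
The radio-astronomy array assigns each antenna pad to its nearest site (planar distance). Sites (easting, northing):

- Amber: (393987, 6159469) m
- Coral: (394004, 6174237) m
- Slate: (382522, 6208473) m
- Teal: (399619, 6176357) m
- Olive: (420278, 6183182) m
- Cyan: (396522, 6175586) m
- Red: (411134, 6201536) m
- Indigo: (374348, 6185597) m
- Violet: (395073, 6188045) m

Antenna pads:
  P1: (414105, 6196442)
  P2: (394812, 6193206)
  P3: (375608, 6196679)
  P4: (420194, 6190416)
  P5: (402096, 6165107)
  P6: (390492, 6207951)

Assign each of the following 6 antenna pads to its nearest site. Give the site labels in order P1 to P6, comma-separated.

P1 → Red (d²=34775677.00)
P2 → Violet (d²=26704042.00)
P3 → Indigo (d²=124398324.00)
P4 → Olive (d²=52337812.00)
P5 → Amber (d²=97542925.00)
P6 → Slate (d²=63793384.00)

Red, Violet, Indigo, Olive, Amber, Slate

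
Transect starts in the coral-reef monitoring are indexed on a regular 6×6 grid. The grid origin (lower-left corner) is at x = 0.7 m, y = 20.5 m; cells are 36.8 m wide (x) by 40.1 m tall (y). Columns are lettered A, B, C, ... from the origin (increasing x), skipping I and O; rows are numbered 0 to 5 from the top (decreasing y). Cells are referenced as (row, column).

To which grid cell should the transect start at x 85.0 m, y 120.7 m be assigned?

(3, C)

Column index: ⌊(85.0 − 0.7) / 36.8⌋ = ⌊2.291⌋ = 2 → column C
Row offset from origin: ⌊(120.7 − 20.5) / 40.1⌋ = ⌊2.499⌋ = 2 → row 3 (counted from top)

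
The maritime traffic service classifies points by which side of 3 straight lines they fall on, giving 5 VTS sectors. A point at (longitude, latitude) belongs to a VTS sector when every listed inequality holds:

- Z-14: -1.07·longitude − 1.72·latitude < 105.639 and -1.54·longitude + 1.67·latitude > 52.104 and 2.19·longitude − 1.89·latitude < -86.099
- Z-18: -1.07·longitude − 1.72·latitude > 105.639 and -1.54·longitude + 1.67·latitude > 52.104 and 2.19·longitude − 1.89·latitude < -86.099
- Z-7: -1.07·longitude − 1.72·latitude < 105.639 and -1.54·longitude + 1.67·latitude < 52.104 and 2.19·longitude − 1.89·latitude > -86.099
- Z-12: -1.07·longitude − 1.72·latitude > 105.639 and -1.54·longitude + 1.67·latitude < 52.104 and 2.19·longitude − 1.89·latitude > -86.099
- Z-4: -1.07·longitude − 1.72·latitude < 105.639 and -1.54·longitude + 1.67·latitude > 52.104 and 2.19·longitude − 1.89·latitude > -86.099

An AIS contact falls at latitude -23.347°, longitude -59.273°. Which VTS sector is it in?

-1.07·-59.273 − 1.72·-23.347 = 103.579, which is < 105.639
-1.54·-59.273 + 1.67·-23.347 = 52.291, which is > 52.104
2.19·-59.273 − 1.89·-23.347 = -85.682, which is > -86.099
This sign pattern matches Z-4.

Z-4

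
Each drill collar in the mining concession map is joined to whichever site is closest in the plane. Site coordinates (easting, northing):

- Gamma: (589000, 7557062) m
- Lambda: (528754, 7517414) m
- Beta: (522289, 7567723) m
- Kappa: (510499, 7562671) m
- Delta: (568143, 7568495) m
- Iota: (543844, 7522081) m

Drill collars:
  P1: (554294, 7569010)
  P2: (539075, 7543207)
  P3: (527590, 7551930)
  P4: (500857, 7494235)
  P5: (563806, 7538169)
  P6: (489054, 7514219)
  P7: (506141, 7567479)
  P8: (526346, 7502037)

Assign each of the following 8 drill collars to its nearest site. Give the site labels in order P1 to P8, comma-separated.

P1 → Delta (d²=192060026.00)
P2 → Iota (d²=469051237.00)
P3 → Beta (d²=277519450.00)
P4 → Lambda (d²=1315508650.00)
P5 → Iota (d²=657305188.00)
P6 → Lambda (d²=1586298025.00)
P7 → Kappa (d²=42109028.00)
P8 → Lambda (d²=242250593.00)

Delta, Iota, Beta, Lambda, Iota, Lambda, Kappa, Lambda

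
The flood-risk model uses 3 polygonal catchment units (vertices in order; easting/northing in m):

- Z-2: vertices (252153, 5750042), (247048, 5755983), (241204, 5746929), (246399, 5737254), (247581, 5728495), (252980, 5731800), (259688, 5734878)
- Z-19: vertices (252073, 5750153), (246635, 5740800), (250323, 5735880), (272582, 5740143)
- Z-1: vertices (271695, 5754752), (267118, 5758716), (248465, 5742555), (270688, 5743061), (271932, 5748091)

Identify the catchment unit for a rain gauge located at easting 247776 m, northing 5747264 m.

Z-2

Cast a ray rightward from (247776, 5747264). For each polygon, the edges (by vertex number in listed order) whose endpoints lie on opposite sides of northing = 5747264, where each meets that height, and whether that is right or left of the point:
Z-2: 2–3 at easting≈241420.2 (left), 7–1 at easting≈253533.4 (right) → 1 crossing.
Z-19: 1–2 at easting≈250393.3 (right), 4–1 at easting≈257992.1 (right) → 2 crossings.
Z-1: 2–3 at easting≈253900.1 (right), 4–5 at easting≈271727.5 (right) → 2 crossings.
Only Z-2 has an odd count, so the point is inside Z-2.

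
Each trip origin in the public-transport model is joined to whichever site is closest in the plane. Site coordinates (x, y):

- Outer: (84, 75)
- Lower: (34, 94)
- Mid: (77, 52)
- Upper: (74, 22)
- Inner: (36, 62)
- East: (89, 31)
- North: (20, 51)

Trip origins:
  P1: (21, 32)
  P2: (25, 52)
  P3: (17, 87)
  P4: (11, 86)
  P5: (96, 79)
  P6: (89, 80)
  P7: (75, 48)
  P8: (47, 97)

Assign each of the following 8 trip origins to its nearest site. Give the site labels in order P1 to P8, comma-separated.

North, North, Lower, Lower, Outer, Outer, Mid, Lower

P1 → North (d²=362.00)
P2 → North (d²=26.00)
P3 → Lower (d²=338.00)
P4 → Lower (d²=593.00)
P5 → Outer (d²=160.00)
P6 → Outer (d²=50.00)
P7 → Mid (d²=20.00)
P8 → Lower (d²=178.00)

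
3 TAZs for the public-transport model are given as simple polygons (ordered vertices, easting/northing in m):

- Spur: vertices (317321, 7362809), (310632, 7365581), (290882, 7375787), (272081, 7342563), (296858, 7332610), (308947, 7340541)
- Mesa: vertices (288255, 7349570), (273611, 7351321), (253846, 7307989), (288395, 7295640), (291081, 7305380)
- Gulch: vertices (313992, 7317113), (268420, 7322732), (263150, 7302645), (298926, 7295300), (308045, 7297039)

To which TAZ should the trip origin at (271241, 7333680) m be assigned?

Cast a ray rightward from (271241, 7333680). For each polygon, the edges (by vertex number in listed order) whose endpoints lie on opposite sides of northing = 7333680, where each meets that height, and whether that is right or left of the point:
Spur: 4–5 at easting≈294194.3 (right), 5–6 at easting≈298489.0 (right) → 2 crossings.
Mesa: 2–3 at easting≈265564.4 (left), 5–1 at easting≈289271.2 (right) → 1 crossing.
Gulch: no edge straddles that height → 0 crossings.
Only Mesa has an odd count, so the point is inside Mesa.

Mesa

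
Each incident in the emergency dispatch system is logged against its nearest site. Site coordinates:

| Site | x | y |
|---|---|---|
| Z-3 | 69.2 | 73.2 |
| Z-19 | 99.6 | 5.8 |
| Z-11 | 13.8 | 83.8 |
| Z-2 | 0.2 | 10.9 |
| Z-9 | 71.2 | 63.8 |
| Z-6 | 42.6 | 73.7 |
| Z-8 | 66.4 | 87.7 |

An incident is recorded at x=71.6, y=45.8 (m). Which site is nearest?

Z-9

Squared distances to each site:
Z-3: 756.520; Z-19: 2384.000; Z-11: 4784.840; Z-2: 6315.970; Z-9: 324.160; Z-6: 1619.410; Z-8: 1782.650.
Minimum at Z-9.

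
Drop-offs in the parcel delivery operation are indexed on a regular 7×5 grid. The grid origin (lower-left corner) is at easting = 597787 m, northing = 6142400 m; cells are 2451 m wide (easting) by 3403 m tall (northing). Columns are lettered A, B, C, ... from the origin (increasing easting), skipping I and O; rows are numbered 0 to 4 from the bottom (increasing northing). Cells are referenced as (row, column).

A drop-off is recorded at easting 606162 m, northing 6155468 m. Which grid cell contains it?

(3, D)

Column index: ⌊(606162 − 597787) / 2451⌋ = ⌊3.417⌋ = 3 → column D
Row offset from origin: ⌊(6155468 − 6142400) / 3403⌋ = ⌊3.840⌋ = 3 → row 3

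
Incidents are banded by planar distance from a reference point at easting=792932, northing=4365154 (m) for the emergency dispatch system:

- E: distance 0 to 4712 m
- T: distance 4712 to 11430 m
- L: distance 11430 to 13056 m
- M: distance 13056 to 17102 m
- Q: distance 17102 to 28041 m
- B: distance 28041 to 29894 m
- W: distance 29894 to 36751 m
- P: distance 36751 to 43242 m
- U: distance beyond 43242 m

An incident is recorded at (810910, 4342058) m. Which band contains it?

Distance = √((810910−792932)² + (4342058−4365154)²) = √(323208484.000 + 533425216.000) = 29268.305 m.
28041 ≤ 29268.305 < 29894 → B.

B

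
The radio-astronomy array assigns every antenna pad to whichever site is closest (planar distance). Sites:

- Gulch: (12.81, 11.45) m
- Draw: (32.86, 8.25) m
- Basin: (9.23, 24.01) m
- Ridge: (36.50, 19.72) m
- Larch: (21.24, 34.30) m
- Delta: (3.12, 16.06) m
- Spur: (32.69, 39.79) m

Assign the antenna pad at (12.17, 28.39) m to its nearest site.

Squared distances to each site:
Gulch: 287.373; Draw: 833.696; Basin: 27.828; Ridge: 667.118; Larch: 117.193; Delta: 233.931; Spur: 551.030.
Minimum at Basin.

Basin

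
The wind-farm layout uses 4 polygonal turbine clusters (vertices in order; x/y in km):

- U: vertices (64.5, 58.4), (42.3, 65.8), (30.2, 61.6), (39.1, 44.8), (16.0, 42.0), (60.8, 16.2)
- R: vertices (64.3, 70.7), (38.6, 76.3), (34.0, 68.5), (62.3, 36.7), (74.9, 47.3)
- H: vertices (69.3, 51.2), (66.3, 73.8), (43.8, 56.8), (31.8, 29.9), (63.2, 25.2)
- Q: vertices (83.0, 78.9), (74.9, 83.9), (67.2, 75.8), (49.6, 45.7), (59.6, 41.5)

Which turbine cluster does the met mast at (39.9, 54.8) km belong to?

Cast a ray rightward from (39.9, 54.8). For each polygon, the edges (by vertex number in listed order) whose endpoints lie on opposite sides of y = 54.8, where each meets that height, and whether that is right or left of the point:
U: 3–4 at x≈33.80 (left), 6–1 at x≈64.18 (right) → 1 crossing.
R: 3–4 at x≈46.19 (right), 5–1 at x≈71.50 (right) → 2 crossings.
H: 1–2 at x≈68.82 (right), 3–4 at x≈42.91 (right) → 2 crossings.
Q: 3–4 at x≈54.92 (right), 5–1 at x≈67.92 (right) → 2 crossings.
Only U has an odd count, so the point is inside U.

U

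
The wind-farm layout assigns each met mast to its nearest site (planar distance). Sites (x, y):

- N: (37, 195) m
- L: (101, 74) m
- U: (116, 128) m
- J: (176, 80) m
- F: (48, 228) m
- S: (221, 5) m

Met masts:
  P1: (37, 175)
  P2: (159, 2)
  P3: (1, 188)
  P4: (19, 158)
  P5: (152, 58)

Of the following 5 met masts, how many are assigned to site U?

0

P1 → N
P2 → S
P3 → N
P4 → N
P5 → J
0 of the 5 go to U.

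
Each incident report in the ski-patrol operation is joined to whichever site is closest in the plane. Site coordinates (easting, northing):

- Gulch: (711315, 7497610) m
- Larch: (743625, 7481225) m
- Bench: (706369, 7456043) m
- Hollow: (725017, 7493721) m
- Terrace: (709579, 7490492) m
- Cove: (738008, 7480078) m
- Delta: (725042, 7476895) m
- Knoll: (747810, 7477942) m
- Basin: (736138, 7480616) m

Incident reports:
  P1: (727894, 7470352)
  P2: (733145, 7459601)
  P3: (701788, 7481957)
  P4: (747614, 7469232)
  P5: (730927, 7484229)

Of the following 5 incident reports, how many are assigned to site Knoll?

P1 → Delta
P2 → Delta
P3 → Terrace
P4 → Knoll
P5 → Basin
1 of the 5 goes to Knoll.

1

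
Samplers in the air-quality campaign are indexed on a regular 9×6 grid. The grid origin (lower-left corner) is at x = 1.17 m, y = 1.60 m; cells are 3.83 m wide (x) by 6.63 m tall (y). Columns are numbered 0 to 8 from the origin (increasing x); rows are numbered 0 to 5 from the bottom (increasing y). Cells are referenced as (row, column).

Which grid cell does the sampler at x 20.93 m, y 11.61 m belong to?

(1, 5)

Column index: ⌊(20.93 − 1.17) / 3.83⌋ = ⌊5.159⌋ = 5
Row offset from origin: ⌊(11.61 − 1.60) / 6.63⌋ = ⌊1.510⌋ = 1 → row 1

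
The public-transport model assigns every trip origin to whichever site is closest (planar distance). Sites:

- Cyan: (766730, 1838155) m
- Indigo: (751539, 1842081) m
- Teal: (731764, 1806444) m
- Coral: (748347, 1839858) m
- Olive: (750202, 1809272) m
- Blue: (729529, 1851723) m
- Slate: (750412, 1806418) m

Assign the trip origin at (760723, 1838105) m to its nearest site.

Squared distances to each site:
Cyan: 36086549.000; Indigo: 100154432.000; Teal: 1841042602.000; Coral: 156238385.000; Olive: 942033330.000; Blue: 1158515560.000; Slate: 1110382690.000.
Minimum at Cyan.

Cyan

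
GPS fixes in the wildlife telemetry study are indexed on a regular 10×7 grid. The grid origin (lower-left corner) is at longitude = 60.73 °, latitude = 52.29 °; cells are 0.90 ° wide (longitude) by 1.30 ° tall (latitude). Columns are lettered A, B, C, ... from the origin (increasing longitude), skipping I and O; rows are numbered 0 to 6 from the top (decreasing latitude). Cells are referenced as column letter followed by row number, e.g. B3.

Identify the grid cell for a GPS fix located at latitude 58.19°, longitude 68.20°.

J2

Column index: ⌊(68.20 − 60.73) / 0.90⌋ = ⌊8.300⌋ = 8 → column J
Row offset from origin: ⌊(58.19 − 52.29) / 1.30⌋ = ⌊4.538⌋ = 4 → row 2 (counted from top)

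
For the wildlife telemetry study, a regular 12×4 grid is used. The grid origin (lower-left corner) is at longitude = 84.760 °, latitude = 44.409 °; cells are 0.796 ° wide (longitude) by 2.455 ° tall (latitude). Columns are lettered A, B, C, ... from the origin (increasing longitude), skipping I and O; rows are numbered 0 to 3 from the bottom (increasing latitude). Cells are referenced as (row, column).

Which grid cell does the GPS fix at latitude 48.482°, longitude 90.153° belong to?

(1, G)

Column index: ⌊(90.153 − 84.760) / 0.796⌋ = ⌊6.775⌋ = 6 → column G
Row offset from origin: ⌊(48.482 − 44.409) / 2.455⌋ = ⌊1.659⌋ = 1 → row 1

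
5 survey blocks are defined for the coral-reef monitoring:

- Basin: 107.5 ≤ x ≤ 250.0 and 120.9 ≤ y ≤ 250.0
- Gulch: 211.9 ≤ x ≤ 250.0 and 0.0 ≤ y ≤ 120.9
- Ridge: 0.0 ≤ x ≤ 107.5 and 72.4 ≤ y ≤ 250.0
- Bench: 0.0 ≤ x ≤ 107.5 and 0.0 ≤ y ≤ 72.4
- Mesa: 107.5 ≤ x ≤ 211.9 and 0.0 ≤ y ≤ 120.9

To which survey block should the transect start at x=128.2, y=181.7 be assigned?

Basin

The point has x = 128.2 and y = 181.7.
Only Basin satisfies 107.5 ≤ x ≤ 250.0 and 120.9 ≤ y ≤ 250.0.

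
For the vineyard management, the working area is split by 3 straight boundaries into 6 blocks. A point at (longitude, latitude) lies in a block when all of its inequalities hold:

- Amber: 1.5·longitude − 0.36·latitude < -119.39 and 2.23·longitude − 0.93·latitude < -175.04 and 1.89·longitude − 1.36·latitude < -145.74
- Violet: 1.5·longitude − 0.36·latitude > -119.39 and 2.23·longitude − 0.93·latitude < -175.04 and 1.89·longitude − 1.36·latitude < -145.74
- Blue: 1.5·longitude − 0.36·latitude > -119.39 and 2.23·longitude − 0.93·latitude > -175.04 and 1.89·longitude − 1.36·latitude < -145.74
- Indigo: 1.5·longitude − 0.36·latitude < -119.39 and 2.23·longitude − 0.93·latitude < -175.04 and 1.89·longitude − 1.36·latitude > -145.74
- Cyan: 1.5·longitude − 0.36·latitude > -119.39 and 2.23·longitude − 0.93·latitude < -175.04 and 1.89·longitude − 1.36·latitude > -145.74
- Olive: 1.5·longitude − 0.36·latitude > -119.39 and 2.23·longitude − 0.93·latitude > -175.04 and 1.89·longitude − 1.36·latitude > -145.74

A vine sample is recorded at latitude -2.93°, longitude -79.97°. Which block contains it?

1.5·-79.97 − 0.36·-2.93 = -118.900, which is > -119.39
2.23·-79.97 − 0.93·-2.93 = -175.608, which is < -175.04
1.89·-79.97 − 1.36·-2.93 = -147.158, which is < -145.74
This sign pattern matches Violet.

Violet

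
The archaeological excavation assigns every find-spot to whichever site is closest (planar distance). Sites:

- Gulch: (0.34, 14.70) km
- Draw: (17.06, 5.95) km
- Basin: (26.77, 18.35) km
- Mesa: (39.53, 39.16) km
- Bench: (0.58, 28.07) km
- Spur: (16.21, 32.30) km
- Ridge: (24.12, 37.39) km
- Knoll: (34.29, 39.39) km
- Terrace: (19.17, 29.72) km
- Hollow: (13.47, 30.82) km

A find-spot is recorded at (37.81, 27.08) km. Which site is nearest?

Squared distances to each site:
Gulch: 1557.265; Draw: 877.039; Basin: 198.095; Mesa: 148.885; Bench: 1387.053; Spur: 493.808; Ridge: 293.712; Knoll: 163.927; Terrace: 354.419; Hollow: 606.423.
Minimum at Mesa.

Mesa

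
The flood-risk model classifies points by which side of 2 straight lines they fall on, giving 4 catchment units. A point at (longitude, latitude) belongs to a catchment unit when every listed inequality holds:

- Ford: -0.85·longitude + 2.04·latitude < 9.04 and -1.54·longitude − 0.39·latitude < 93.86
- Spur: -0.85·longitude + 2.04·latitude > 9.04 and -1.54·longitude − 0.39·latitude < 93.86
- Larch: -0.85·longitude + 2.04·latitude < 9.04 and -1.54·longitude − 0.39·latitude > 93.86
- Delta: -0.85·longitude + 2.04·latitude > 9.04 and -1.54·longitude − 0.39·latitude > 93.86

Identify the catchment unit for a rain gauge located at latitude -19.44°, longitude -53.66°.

Ford

-0.85·-53.66 + 2.04·-19.44 = 5.953, which is < 9.04
-1.54·-53.66 − 0.39·-19.44 = 90.218, which is < 93.86
This sign pattern matches Ford.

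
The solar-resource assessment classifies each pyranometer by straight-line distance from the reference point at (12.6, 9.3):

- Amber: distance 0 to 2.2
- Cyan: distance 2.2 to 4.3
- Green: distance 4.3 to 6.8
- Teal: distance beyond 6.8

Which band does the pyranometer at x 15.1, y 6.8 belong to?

Cyan

Distance = √((15.1−12.6)² + (6.8−9.3)²) = √(6.250 + 6.250) = 3.536.
2.2 ≤ 3.536 < 4.3 → Cyan.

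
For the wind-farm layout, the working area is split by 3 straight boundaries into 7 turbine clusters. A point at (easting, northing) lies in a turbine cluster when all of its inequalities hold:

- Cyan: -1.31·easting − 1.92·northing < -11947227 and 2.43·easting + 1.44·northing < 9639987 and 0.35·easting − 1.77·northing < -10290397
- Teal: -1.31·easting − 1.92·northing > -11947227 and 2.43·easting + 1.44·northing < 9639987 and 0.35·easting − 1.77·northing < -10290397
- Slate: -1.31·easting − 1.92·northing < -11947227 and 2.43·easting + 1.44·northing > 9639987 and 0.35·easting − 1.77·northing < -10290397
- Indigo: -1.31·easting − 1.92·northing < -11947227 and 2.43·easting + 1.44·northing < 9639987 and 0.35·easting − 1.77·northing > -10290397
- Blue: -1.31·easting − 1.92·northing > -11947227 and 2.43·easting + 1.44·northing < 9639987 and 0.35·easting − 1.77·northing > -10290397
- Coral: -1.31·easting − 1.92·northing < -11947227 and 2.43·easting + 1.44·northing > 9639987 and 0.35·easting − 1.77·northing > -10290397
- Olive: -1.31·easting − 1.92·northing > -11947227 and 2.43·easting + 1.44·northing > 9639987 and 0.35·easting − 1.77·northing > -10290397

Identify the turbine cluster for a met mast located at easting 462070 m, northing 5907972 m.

-1.31·462070 − 1.92·5907972 = -11948617.940, which is < -11947227
2.43·462070 + 1.44·5907972 = 9630309.780, which is < 9639987
0.35·462070 − 1.77·5907972 = -10295385.940, which is < -10290397
This sign pattern matches Cyan.

Cyan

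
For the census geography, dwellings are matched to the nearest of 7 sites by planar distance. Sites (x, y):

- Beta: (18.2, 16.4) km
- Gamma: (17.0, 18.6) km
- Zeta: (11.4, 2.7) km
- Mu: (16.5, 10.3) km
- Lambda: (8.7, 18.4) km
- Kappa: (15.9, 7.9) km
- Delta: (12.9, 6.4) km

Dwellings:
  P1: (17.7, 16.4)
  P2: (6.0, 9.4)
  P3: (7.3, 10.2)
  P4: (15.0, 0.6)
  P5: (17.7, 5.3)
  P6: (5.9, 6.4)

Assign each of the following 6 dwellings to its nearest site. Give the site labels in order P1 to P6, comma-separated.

P1 → Beta (d²=0.25)
P2 → Delta (d²=56.61)
P3 → Delta (d²=45.80)
P4 → Zeta (d²=17.37)
P5 → Kappa (d²=10.00)
P6 → Zeta (d²=43.94)

Beta, Delta, Delta, Zeta, Kappa, Zeta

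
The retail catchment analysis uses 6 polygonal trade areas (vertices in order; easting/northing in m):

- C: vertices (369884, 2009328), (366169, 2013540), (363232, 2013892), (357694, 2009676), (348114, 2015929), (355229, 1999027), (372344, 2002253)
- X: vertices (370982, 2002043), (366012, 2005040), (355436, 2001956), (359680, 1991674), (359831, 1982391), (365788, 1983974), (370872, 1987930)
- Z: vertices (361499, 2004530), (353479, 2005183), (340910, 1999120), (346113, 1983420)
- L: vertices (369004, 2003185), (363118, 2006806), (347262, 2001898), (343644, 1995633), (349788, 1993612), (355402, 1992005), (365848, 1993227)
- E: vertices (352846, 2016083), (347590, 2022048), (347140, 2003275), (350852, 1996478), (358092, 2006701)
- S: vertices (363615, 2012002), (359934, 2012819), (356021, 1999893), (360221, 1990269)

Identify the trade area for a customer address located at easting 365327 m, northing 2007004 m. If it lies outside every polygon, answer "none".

Cast a ray rightward from (365327, 2007004). For each polygon, the edges (by vertex number in listed order) whose endpoints lie on opposite sides of northing = 2007004, where each meets that height, and whether that is right or left of the point:
C: 5–6 at easting≈351871.0 (left), 7–1 at easting≈370692.1 (right) → 1 crossing.
X: no edge straddles that height → 0 crossings.
Z: no edge straddles that height → 0 crossings.
L: no edge straddles that height → 0 crossings.
E: 2–3 at easting≈347229.4 (left), 5–1 at easting≈357922.6 (left) → 0 crossings.
S: 2–3 at easting≈358173.7 (left), 4–1 at easting≈362834.5 (left) → 0 crossings.
Only C has an odd count, so the point is inside C.

C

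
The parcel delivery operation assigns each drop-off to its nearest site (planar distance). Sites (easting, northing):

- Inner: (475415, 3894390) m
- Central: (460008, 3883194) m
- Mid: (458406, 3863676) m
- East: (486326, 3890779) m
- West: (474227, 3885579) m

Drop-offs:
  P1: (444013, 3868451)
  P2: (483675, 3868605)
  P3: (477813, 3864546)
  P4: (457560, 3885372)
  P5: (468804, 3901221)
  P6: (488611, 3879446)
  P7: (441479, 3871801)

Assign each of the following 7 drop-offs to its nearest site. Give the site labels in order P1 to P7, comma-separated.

P1 → Mid (d²=229959074.00)
P2 → West (d²=377381380.00)
P3 → Mid (d²=377388549.00)
P4 → Central (d²=10736388.00)
P5 → Inner (d²=90367882.00)
P6 → East (d²=133658114.00)
P7 → Mid (d²=352538954.00)

Mid, West, Mid, Central, Inner, East, Mid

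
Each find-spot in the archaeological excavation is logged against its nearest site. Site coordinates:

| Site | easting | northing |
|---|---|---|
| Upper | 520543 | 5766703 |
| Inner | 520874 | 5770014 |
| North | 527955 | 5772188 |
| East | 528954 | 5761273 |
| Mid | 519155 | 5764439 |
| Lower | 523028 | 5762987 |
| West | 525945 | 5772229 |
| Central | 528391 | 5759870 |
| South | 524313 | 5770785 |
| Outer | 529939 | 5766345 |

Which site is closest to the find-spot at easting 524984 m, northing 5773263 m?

West

Squared distances to each site:
Upper: 62756081.000; Inner: 27448101.000; North: 9982466.000; East: 159521000.000; Mid: 111840217.000; Lower: 109422112.000; West: 1992677.000; Central: 190980098.000; South: 6590725.000; Outer: 72410749.000.
Minimum at West.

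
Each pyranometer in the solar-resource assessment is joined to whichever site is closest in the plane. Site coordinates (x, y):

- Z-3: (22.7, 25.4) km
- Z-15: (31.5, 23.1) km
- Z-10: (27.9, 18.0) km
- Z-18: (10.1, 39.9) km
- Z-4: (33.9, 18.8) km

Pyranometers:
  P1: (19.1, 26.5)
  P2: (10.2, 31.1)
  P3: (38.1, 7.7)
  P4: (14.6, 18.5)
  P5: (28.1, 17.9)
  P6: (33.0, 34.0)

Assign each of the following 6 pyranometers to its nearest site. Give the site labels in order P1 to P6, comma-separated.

P1 → Z-3 (d²=14.17)
P2 → Z-18 (d²=77.45)
P3 → Z-4 (d²=140.85)
P4 → Z-3 (d²=113.22)
P5 → Z-10 (d²=0.05)
P6 → Z-15 (d²=121.06)

Z-3, Z-18, Z-4, Z-3, Z-10, Z-15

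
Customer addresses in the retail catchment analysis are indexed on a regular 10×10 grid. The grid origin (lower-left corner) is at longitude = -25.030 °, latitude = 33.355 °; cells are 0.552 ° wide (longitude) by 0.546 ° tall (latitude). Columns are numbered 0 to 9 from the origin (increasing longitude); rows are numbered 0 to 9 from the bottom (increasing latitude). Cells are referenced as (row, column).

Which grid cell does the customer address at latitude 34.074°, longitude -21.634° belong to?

(1, 6)

Column index: ⌊(-21.634 − -25.030) / 0.552⌋ = ⌊6.152⌋ = 6
Row offset from origin: ⌊(34.074 − 33.355) / 0.546⌋ = ⌊1.317⌋ = 1 → row 1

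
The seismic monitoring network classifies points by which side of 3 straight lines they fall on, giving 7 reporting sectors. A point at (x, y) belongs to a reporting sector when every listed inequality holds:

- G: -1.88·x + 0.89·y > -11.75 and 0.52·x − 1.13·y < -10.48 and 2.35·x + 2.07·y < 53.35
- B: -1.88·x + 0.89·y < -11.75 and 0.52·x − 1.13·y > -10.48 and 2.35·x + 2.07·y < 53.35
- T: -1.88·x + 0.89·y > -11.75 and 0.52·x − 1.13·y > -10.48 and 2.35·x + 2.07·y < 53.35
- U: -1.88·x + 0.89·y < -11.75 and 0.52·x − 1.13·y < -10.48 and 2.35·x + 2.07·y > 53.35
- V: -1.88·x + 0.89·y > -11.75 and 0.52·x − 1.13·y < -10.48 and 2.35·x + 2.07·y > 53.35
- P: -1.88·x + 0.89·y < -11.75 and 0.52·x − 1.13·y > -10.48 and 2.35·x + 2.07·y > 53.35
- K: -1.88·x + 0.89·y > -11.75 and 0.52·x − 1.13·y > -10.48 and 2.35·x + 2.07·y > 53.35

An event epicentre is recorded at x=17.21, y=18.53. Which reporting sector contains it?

-1.88·17.21 + 0.89·18.53 = -15.863, which is < -11.75
0.52·17.21 − 1.13·18.53 = -11.990, which is < -10.48
2.35·17.21 + 2.07·18.53 = 78.801, which is > 53.35
This sign pattern matches U.

U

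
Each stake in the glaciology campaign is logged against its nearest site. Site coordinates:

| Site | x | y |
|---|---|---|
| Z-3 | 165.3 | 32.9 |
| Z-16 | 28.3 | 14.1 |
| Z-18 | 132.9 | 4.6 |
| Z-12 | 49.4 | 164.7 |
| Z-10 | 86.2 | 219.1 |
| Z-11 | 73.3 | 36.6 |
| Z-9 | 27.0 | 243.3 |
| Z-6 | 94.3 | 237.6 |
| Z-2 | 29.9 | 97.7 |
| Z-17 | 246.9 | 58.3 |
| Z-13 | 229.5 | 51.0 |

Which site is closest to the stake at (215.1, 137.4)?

Z-17

Squared distances to each site:
Z-3: 13400.290; Z-16: 50097.130; Z-18: 24392.680; Z-12: 28201.780; Z-10: 23290.100; Z-11: 30267.880; Z-9: 46596.420; Z-6: 24632.680; Z-2: 35875.130; Z-17: 7268.050; Z-13: 7672.320.
Minimum at Z-17.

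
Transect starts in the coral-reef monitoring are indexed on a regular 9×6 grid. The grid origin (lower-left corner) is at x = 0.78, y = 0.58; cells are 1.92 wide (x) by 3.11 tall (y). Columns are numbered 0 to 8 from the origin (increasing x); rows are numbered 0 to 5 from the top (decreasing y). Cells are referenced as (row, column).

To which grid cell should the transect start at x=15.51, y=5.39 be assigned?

(4, 7)

Column index: ⌊(15.51 − 0.78) / 1.92⌋ = ⌊7.672⌋ = 7
Row offset from origin: ⌊(5.39 − 0.58) / 3.11⌋ = ⌊1.547⌋ = 1 → row 4 (counted from top)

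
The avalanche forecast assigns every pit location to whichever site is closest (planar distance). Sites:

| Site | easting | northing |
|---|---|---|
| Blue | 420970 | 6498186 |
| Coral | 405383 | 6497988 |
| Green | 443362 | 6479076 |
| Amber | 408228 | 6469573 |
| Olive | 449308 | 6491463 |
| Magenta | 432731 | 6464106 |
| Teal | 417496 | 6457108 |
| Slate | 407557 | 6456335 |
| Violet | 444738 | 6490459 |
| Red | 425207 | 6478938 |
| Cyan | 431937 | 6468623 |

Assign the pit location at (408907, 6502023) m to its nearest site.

Squared distances to each site:
Blue: 160238538.000; Coral: 28699801.000; Green: 1713711834.000; Amber: 1053463541.000; Olive: 1743754401.000; Magenta: 2005281865.000; Teal: 2091128146.000; Slate: 2089215844.000; Violet: 1417586657.000; Red: 798607225.000; Cyan: 1645940900.000.
Minimum at Coral.

Coral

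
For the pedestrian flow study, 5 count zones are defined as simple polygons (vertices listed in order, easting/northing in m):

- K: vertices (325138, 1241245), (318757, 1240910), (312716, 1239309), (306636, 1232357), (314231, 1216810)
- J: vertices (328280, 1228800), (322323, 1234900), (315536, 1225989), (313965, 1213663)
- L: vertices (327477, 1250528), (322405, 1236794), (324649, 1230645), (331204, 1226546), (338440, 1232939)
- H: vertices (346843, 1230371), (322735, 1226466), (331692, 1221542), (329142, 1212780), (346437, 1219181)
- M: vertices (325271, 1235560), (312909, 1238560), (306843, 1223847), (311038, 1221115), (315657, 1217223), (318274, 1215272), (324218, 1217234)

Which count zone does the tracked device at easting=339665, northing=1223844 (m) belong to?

H

Cast a ray rightward from (339665, 1223844). For each polygon, the edges (by vertex number in listed order) whose endpoints lie on opposite sides of northing = 1223844, where each meets that height, and whether that is right or left of the point:
K: 4–5 at easting≈310794.8 (left), 5–1 at easting≈317370.8 (left) → 0 crossings.
J: 3–4 at easting≈315262.6 (left), 4–1 at easting≈323593.1 (left) → 0 crossings.
L: no edge straddles that height → 0 crossings.
H: 2–3 at easting≈327504.5 (left), 5–1 at easting≈346606.2 (right) → 1 crossing.
M: 3–4 at easting≈306847.6 (left), 7–1 at easting≈324597.8 (left) → 0 crossings.
Only H has an odd count, so the point is inside H.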